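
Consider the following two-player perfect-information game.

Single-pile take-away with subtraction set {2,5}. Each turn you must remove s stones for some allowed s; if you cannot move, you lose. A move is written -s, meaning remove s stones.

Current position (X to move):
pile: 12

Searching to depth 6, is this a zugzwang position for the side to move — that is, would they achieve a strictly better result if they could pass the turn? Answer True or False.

zugzwang(12, X) = False

ply 1, X at 12 | -2=-1→10; -5=+1→7*
ply 2, O at 7 | -2=-1→5*; -5=-1→2
ply 3, X at 5 | -2=-1→3; -5=+1→0*
ply 4: 0 is terminal -1 (O); from 12 depth 6
pass branch (O moves first from the same position):
  | ply 1, O at 12 | -2=-1→10; -5=+1→7*
  | ply 2, X at 7 | -2=-1→5*; -5=-1→2
  | ply 3, O at 5 | -2=-1→3; -5=+1→0*
  | ply 4: 0 is terminal -1 (X); from 12 depth 6
X moving scores +1; X passing scores -1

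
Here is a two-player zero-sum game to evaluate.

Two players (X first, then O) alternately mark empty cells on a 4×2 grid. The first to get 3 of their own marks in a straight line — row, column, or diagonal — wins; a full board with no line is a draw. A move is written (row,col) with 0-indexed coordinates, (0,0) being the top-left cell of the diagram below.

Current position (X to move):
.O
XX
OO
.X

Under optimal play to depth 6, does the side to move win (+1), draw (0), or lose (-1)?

p1 X@[.O/XX/OO/.X]: (0,0)[XO/XX/OO/.X]+0* (3,0)[.O/XX/OO/XX]+0
p2 O@[XO/XX/OO/.X]: (3,0)[XO/XX/OO/OX]+0*
p3 X@[XO/XX/OO/OX] terminal +0; root [.O/XX/OO/.X] d6

value(.O/XX/OO/.X, X) = 0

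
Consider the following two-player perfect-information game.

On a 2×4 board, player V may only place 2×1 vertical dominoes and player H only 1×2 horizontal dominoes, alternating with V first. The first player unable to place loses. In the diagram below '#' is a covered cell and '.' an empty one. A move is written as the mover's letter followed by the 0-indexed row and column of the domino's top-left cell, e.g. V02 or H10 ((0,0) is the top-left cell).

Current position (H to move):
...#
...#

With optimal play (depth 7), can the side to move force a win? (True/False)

[...#/...#] H move#1: H00:+1/##.#/...#*, H01:+1/.###/...#, H10:+1/...#/##.#, H11:+1/...#/.###
[##.#/...#] V move#2: V02:-1/####/..##*
[####/..##] H move#3: H10:+1/####/####*
[####/####] end (terminal -1, V#4); searched ...#/...# to 7

H winning at [...#/...#]: True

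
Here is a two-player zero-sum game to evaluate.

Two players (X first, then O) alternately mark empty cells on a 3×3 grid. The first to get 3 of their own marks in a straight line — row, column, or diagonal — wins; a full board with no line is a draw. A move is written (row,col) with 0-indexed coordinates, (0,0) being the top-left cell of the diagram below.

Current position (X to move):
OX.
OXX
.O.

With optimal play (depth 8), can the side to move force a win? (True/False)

X winning at [OX./OXX/.O.]: False

[OX./OXX/.O.] X move#1: (0,2):-1/OXX/OXX/.O., (2,0):+0/OX./OXX/XO.*, (2,2):-1/OX./OXX/.OX
[OX./OXX/XO.] O move#2: (0,2):+0/OXO/OXX/XO.*, (2,2):-1/OX./OXX/XOO
[OXO/OXX/XO.] X move#3: (2,2):+0/OXO/OXX/XOX*
[OXO/OXX/XOX] end (terminal +0, O#4); searched OX./OXX/.O. to 8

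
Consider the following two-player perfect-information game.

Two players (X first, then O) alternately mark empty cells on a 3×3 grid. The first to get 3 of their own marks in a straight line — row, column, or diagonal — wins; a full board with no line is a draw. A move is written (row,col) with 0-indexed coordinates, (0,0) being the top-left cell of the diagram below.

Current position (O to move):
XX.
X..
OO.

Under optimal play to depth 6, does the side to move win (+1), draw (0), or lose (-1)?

[XX./X../OO.] O move#1: (0,2):+1/XXO/X../OO.*, (1,1):-1/XX./XO./OO., (1,2):-1/XX./X.O/OO., (2,2):+1/XX./X../OOO
[XXO/X../OO.] X move#2: (1,1):-1/XXO/XX./OO.*, (1,2):-1/XXO/X.X/OO., (2,2):-1/XXO/X../OOX
[XXO/XX./OO.] O move#3: (1,2):-1/XXO/XXO/OO., (2,2):+1/XXO/XX./OOO*
[XXO/XX./OOO] end (terminal -1, X#4); searched XX./X../OO. to 6

value(XX./X../OO., O) = +1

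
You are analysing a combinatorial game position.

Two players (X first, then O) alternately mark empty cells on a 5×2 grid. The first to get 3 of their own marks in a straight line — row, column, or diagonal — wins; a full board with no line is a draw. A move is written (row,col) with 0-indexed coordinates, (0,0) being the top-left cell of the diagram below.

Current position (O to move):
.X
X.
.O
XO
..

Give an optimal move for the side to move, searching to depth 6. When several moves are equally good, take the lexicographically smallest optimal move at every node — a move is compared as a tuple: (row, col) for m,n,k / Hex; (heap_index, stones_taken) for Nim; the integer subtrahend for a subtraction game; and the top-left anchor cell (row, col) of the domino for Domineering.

O's best at [.X/X./.O/XO/..]: (1,1)

[.X/X./.O/XO/..] O move#1: (0,0):-1/OX/X./.O/XO/.., (1,1):+1/.X/XO/.O/XO/..*, (2,0):+1/.X/X./OO/XO/.., (4,0):-1/.X/X./.O/XO/O., (4,1):+1/.X/X./.O/XO/.O
[.X/XO/.O/XO/..] end (terminal -1, X#2); searched .X/X./.O/XO/.. to 6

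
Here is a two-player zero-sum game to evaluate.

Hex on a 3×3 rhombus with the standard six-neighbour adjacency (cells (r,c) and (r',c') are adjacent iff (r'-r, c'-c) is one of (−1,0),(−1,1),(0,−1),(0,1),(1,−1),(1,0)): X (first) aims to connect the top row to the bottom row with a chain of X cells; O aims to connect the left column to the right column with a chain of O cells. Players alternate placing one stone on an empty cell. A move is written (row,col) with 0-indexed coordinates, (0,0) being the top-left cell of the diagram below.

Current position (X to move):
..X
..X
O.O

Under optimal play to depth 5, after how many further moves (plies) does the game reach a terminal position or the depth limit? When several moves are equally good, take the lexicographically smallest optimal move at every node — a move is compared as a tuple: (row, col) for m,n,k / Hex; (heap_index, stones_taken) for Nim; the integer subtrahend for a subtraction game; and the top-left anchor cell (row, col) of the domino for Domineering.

[..X/..X/O.O] X move#1: (0,0):-1/X.X/..X/O.O, (0,1):-1/.XX/..X/O.O, (1,0):-1/..X/X.X/O.O, (1,1):-1/..X/.XX/O.O, (2,1):+1/..X/..X/OXO*
[..X/..X/OXO] end (terminal -1, O#2); searched ..X/..X/O.O to 5

PV length from [..X/..X/O.O]: 1 ply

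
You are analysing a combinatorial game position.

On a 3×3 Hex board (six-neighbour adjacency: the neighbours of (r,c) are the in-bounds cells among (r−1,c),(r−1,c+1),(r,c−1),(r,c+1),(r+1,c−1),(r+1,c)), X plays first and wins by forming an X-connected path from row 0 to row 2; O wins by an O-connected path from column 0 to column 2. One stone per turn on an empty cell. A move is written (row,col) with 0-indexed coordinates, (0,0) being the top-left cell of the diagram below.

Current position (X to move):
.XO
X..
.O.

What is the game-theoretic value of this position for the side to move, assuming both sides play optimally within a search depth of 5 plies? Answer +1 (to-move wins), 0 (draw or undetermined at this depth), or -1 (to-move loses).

ply 1, X at .XO/X../.O. | (0,0)=-1→XXO/X../.O.; (1,1)=-1→.XO/XX./.O.; (1,2)=-1→.XO/X.X/.O.; (2,0)=+1→.XO/X../XO.*; (2,2)=-1→.XO/X../.OX
ply 2: .XO/X../XO. is terminal -1 (O); from .XO/X../.O. depth 5

value(.XO/X../.O., X) = +1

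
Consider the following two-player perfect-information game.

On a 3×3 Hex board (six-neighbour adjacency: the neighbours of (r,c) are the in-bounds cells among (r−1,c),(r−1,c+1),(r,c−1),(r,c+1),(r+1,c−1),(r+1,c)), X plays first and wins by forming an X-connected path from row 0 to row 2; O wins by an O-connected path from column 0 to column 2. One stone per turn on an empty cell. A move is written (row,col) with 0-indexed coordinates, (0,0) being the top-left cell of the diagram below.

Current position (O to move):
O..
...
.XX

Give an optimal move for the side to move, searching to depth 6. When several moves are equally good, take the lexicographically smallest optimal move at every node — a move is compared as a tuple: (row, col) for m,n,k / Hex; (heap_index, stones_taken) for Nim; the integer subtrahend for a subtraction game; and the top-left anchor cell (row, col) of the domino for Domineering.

O's best at [O../.../.XX]: (0,2)

[O../.../.XX] O move#1: (0,1):-1/OO./.../.XX, (0,2):+1/O.O/.../.XX*, (1,0):-1/O../O../.XX, (1,1):+1/O../.O./.XX, (1,2):-1/O../..O/.XX, (2,0):-1/O../.../OXX
[O.O/.../.XX] X move#2: (0,1):-1/OXO/.../.XX*, (1,0):-1/O.O/X../.XX, (1,1):-1/O.O/.X./.XX, (1,2):-1/O.O/..X/.XX, (2,0):-1/O.O/.../XXX
[OXO/.../.XX] O move#3: (1,0):-1/OXO/O../.XX, (1,1):+1/OXO/.O./.XX*, (1,2):-1/OXO/..O/.XX, (2,0):-1/OXO/.../OXX
[OXO/.O./.XX] X move#4: (1,0):-1/OXO/XO./.XX*, (1,2):-1/OXO/.OX/.XX, (2,0):-1/OXO/.O./XXX
[OXO/XO./.XX] O move#5: (1,2):-1/OXO/XOO/.XX, (2,0):+1/OXO/XO./OXX*
[OXO/XO./OXX] end (terminal -1, X#6); searched O../.../.XX to 6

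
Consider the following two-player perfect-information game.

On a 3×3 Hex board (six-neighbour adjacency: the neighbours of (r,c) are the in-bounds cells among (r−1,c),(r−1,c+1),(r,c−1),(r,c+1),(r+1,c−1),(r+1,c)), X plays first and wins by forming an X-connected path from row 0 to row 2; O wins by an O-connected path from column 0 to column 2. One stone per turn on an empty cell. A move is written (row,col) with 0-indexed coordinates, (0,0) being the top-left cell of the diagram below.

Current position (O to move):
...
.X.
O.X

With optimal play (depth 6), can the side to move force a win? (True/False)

O winning at [.../.X./O.X]: False

ply 1, O at .../.X./O.X | (0,0)=-1→O../.X./O.X*; (0,1)=-1→.O./.X./O.X; (0,2)=-1→..O/.X./O.X; (1,0)=-1→.../OX./O.X; (1,2)=-1→.../.XO/O.X; (2,1)=-1→.../.X./OOX
ply 2, X at O../.X./O.X | (0,1)=+1→OX./.X./O.X*; (0,2)=+1→O.X/.X./O.X; (1,0)=+1→O../XX./O.X; (1,2)=+1→O../.XX/O.X; (2,1)=+1→O../.X./OXX
ply 3, O at OX./.X./O.X | (0,2)=-1→OXO/.X./O.X*; (1,0)=-1→OX./OX./O.X; (1,2)=-1→OX./.XO/O.X; (2,1)=-1→OX./.X./OOX
ply 4, X at OXO/.X./O.X | (1,0)=+1→OXO/XX./O.X*; (1,2)=+1→OXO/.XX/O.X; (2,1)=+1→OXO/.X./OXX
ply 5, O at OXO/XX./O.X | (1,2)=-1→OXO/XXO/O.X*; (2,1)=-1→OXO/XX./OOX
ply 6, X at OXO/XXO/O.X | (2,1)=+1→OXO/XXO/OXX*
ply 7: OXO/XXO/OXX is terminal -1 (O); from .../.X./O.X depth 6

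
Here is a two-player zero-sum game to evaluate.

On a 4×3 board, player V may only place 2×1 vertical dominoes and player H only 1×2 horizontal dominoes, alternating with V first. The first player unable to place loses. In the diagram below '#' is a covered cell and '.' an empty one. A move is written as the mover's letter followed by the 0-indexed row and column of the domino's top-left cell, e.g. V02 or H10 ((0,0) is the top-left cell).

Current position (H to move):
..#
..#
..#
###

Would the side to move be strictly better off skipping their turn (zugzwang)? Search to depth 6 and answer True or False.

ply 1, H at ..#/..#/..#/### | H00=-1→###/..#/..#/###; H10=+1→..#/###/..#/###*; H20=-1→..#/..#/###/###
ply 2: ..#/###/..#/### is terminal -1 (V); from ..#/..#/..#/### depth 6
suppose H passes — search the same position with V to move:
pass> ply 1, V at ..#/..#/..#/### | V00=+1→#.#/#.#/..#/###*; V01=+1→.##/.##/..#/###; V10=+1→..#/#.#/#.#/###; V11=+1→..#/.##/.##/###
pass> ply 2, H at #.#/#.#/..#/### | H20=-1→#.#/#.#/###/###*
pass> ply 3, V at #.#/#.#/###/### | V01=+1→###/###/###/###*
pass> ply 4: ###/###/###/### is terminal -1 (H); from ..#/..#/..#/### depth 6
for H: play +1, pass -1

zugzwang(..#/..#/..#/###, H) = False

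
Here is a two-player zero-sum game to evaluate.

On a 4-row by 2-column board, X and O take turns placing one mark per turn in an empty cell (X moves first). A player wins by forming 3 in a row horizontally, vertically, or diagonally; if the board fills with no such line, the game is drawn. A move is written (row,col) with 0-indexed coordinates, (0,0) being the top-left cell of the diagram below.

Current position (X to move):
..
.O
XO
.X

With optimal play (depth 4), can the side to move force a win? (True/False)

ply 1, X at ../.O/XO/.X | (0,0)=-1→X./.O/XO/.X; (0,1)=+0→.X/.O/XO/.X*; (1,0)=-1→../XO/XO/.X; (3,0)=-1→../.O/XO/XX
ply 2, O at .X/.O/XO/.X | (0,0)=+0→OX/.O/XO/.X*; (1,0)=+0→.X/OO/XO/.X; (3,0)=+0→.X/.O/XO/OX
ply 3, X at OX/.O/XO/.X | (1,0)=+0→OX/XO/XO/.X*; (3,0)=+0→OX/.O/XO/XX
ply 4, O at OX/XO/XO/.X | (3,0)=+0→OX/XO/XO/OX*
ply 5: OX/XO/XO/OX is terminal +0 (X); from ../.O/XO/.X depth 4

X winning at [../.O/XO/.X]: False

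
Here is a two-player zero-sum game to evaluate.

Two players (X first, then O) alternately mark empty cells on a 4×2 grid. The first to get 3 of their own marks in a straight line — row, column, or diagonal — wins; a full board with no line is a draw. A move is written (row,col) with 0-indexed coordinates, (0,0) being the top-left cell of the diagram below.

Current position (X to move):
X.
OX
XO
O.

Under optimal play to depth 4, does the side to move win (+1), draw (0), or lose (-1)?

value(X./OX/XO/O., X) = 0

p1 X@[X./OX/XO/O.]: (0,1)[XX/OX/XO/O.]+0* (3,1)[X./OX/XO/OX]+0
p2 O@[XX/OX/XO/O.]: (3,1)[XX/OX/XO/OO]+0*
p3 X@[XX/OX/XO/OO] terminal +0; root [X./OX/XO/O.] d4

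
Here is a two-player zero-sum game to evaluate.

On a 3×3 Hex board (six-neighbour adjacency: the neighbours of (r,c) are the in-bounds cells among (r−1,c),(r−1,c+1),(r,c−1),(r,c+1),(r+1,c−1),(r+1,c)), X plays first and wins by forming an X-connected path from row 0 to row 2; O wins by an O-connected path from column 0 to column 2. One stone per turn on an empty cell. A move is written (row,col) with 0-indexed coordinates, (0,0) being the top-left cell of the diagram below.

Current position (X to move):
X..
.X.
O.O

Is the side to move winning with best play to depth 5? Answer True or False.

X winning at [X../.X./O.O]: True

[X../.X./O.O] X move#1: (0,1):-1/XX./.X./O.O, (0,2):-1/X.X/.X./O.O, (1,0):-1/X../XX./O.O, (1,2):-1/X../.XX/O.O, (2,1):+1/X../.X./OXO*
[X../.X./OXO] O move#2: (0,1):-1/XO./.X./OXO*, (0,2):-1/X.O/.X./OXO, (1,0):-1/X../OX./OXO, (1,2):-1/X../.XO/OXO
[XO./.X./OXO] X move#3: (0,2):+1/XOX/.X./OXO*, (1,0):+1/XO./XX./OXO, (1,2):+1/XO./.XX/OXO
[XOX/.X./OXO] end (terminal -1, O#4); searched X../.X./O.O to 5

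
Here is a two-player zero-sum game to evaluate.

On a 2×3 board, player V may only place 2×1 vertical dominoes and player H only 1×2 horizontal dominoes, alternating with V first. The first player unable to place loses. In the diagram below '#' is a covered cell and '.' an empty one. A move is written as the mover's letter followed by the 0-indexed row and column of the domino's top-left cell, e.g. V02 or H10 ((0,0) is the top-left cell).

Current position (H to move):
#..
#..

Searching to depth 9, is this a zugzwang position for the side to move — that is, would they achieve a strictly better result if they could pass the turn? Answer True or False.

zugzwang(#../#.., H) = False

p1 H@[#../#..]: H01[###/#..]+1* H11[#../###]+1
p2 V@[###/#..] terminal -1; root [#../#..] d9
suppose H passes — search the same position with V to move:
pass> p1 V@[#../#..]: V01[##./##.]+1* V02[#.#/#.#]+1
pass> p2 H@[##./##.] terminal -1; root [#../#..] d9
for H: play +1, pass -1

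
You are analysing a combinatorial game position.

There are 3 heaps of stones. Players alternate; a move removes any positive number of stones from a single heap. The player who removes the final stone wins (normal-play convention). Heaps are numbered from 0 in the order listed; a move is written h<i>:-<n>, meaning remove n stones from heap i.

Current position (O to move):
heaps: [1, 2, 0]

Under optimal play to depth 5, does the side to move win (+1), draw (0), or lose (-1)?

[(1,2,0)] O move#1: h0:-1:-1/(0,2,0), h1:-1:+1/(1,1,0)*, h1:-2:-1/(1,0,0)
[(1,1,0)] X move#2: h0:-1:-1/(0,1,0)*, h1:-1:-1/(1,0,0)
[(0,1,0)] O move#3: h1:-1:+1/(0,0,0)*
[(0,0,0)] end (terminal -1, X#4); searched (1,2,0) to 5

value((1,2,0), O) = +1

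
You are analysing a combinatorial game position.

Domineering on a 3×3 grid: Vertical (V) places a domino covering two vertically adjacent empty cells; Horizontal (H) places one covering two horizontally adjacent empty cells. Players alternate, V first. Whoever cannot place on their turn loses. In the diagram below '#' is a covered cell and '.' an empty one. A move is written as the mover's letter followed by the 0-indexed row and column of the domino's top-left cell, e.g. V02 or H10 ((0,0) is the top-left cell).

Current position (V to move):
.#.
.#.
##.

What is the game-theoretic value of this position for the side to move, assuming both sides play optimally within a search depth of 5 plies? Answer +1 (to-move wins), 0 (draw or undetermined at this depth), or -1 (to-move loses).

value(.#./.#./##., V) = +1

[.#./.#./##.] V move#1: V00:+1/##./##./##.*, V02:+1/.##/.##/##., V12:+1/.#./.##/###
[##./##./##.] end (terminal -1, H#2); searched .#./.#./##. to 5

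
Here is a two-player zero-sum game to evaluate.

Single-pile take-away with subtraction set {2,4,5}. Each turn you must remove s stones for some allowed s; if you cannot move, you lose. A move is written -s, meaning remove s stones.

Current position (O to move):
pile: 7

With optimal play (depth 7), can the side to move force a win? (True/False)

O winning at [7]: False

ply 1, O at 7 | -2=-1→5*; -4=-1→3; -5=-1→2
ply 2, X at 5 | -2=-1→3; -4=+1→1*; -5=+1→0
ply 3: 1 is terminal -1 (O); from 7 depth 7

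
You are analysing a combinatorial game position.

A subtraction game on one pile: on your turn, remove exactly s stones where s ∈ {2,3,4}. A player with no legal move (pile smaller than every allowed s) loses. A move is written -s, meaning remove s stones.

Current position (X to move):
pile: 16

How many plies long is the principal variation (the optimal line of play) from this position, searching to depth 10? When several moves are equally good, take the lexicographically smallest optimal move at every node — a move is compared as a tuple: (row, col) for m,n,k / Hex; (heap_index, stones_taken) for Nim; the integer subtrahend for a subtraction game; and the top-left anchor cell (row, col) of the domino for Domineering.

PV length from [16]: 5 plies

[16] X move#1: -2:-1/14, -3:+1/13*, -4:+1/12
[13] O move#2: -2:-1/11*, -3:-1/10, -4:-1/9
[11] X move#3: -2:-1/9, -3:-1/8, -4:+1/7*
[7] O move#4: -2:-1/5*, -3:-1/4, -4:-1/3
[5] X move#5: -2:-1/3, -3:-1/2, -4:+1/1*
[1] end (terminal -1, O#6); searched 16 to 10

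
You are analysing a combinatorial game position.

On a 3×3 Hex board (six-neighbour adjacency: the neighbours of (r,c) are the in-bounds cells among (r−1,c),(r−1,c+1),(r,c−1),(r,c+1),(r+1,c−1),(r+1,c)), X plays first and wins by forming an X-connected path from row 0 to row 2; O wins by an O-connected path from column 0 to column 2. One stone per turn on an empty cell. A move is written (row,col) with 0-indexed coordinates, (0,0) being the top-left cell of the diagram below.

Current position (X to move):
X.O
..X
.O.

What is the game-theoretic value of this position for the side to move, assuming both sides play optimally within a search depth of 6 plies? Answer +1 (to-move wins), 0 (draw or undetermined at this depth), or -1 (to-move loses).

value(X.O/..X/.O., X) = +1

[X.O/..X/.O.] X move#1: (0,1):-1/XXO/..X/.O., (1,0):-1/X.O/X.X/.O., (1,1):+1/X.O/.XX/.O.*, (2,0):-1/X.O/..X/XO., (2,2):-1/X.O/..X/.OX
[X.O/.XX/.O.] O move#2: (0,1):-1/XOO/.XX/.O.*, (1,0):-1/X.O/OXX/.O., (2,0):-1/X.O/.XX/OO., (2,2):-1/X.O/.XX/.OO
[XOO/.XX/.O.] X move#3: (1,0):+1/XOO/XXX/.O.*, (2,0):-1/XOO/.XX/XO., (2,2):-1/XOO/.XX/.OX
[XOO/XXX/.O.] O move#4: (2,0):-1/XOO/XXX/OO.*, (2,2):-1/XOO/XXX/.OO
[XOO/XXX/OO.] X move#5: (2,2):+1/XOO/XXX/OOX*
[XOO/XXX/OOX] end (terminal -1, O#6); searched X.O/..X/.O. to 6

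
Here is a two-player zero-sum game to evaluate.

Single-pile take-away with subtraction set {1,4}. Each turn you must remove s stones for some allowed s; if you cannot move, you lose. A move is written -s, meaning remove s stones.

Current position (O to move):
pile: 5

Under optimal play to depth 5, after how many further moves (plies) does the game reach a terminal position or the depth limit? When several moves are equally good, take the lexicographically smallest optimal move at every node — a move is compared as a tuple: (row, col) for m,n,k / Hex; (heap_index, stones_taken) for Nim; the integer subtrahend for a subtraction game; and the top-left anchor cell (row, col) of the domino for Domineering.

p1 O@[5]: -1[4]-1* -4[1]-1
p2 X@[4]: -1[3]-1 -4[0]+1*
p3 O@[0] terminal -1; root [5] d5

PV length from [5]: 2 plies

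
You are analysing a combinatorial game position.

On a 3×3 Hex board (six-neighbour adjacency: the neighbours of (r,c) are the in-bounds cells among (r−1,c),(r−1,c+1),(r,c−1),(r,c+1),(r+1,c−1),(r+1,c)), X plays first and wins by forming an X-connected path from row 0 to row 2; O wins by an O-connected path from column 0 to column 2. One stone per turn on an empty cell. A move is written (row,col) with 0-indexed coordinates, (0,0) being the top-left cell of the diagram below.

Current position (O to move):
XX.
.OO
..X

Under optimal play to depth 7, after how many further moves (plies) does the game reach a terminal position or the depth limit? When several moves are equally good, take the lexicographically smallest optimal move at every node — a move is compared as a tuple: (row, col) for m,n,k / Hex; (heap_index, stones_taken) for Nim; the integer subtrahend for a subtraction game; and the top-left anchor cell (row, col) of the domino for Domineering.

ply 1, O at XX./.OO/..X | (0,2)=+1→XXO/.OO/..X*; (1,0)=+1→XX./OOO/..X; (2,0)=+1→XX./.OO/O.X; (2,1)=+1→XX./.OO/.OX
ply 2, X at XXO/.OO/..X | (1,0)=-1→XXO/XOO/..X*; (2,0)=-1→XXO/.OO/X.X; (2,1)=-1→XXO/.OO/.XX
ply 3, O at XXO/XOO/..X | (2,0)=+1→XXO/XOO/O.X*; (2,1)=-1→XXO/XOO/.OX
ply 4: XXO/XOO/O.X is terminal -1 (X); from XX./.OO/..X depth 7

PV length from [XX./.OO/..X]: 3 plies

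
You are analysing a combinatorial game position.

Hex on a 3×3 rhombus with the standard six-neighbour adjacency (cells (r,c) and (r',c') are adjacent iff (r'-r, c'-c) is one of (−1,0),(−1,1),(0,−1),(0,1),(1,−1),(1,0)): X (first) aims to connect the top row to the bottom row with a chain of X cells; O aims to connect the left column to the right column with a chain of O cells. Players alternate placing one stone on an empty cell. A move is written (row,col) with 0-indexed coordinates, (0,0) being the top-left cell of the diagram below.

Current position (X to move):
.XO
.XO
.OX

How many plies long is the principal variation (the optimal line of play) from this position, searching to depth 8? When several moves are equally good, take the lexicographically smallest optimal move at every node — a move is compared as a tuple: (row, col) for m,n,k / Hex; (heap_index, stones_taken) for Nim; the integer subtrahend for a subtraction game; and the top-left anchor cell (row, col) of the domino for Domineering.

ply 1, X at .XO/.XO/.OX | (0,0)=-1→XXO/.XO/.OX; (1,0)=-1→.XO/XXO/.OX; (2,0)=+1→.XO/.XO/XOX*
ply 2: .XO/.XO/XOX is terminal -1 (O); from .XO/.XO/.OX depth 8

PV length from [.XO/.XO/.OX]: 1 ply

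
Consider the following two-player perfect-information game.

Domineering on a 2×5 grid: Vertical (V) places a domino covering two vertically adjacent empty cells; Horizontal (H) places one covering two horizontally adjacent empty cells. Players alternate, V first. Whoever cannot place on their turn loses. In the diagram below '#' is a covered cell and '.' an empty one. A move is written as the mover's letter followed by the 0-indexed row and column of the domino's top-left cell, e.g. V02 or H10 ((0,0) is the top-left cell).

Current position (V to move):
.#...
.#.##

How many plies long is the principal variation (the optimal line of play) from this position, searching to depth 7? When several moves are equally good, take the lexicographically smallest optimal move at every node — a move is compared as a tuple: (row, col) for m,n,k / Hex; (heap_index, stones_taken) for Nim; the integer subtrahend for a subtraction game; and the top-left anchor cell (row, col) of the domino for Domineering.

ply 1, V at .#.../.#.## | V00=-1→##.../##.##; V02=+1→.##../.####*
ply 2, H at .##../.#### | H03=-1→.####/.####*
ply 3, V at .####/.#### | V00=+1→#####/#####*
ply 4: #####/##### is terminal -1 (H); from .#.../.#.## depth 7

PV length from [.#.../.#.##]: 3 plies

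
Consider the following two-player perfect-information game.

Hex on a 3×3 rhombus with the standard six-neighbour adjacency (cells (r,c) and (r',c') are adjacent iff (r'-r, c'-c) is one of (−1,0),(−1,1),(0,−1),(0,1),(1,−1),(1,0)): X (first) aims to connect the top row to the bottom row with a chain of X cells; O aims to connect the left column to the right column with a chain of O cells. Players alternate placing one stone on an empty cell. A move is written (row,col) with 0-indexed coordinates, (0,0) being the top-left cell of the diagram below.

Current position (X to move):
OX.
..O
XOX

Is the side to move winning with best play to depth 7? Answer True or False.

p1 X@[OX./..O/XOX]: (0,2)[OXX/..O/XOX]+1* (1,0)[OX./X.O/XOX]+1 (1,1)[OX./.XO/XOX]+1
p2 O@[OXX/..O/XOX]: (1,0)[OXX/O.O/XOX]-1* (1,1)[OXX/.OO/XOX]-1
p3 X@[OXX/O.O/XOX]: (1,1)[OXX/OXO/XOX]+1*
p4 O@[OXX/OXO/XOX] terminal -1; root [OX./..O/XOX] d7

X winning at [OX./..O/XOX]: True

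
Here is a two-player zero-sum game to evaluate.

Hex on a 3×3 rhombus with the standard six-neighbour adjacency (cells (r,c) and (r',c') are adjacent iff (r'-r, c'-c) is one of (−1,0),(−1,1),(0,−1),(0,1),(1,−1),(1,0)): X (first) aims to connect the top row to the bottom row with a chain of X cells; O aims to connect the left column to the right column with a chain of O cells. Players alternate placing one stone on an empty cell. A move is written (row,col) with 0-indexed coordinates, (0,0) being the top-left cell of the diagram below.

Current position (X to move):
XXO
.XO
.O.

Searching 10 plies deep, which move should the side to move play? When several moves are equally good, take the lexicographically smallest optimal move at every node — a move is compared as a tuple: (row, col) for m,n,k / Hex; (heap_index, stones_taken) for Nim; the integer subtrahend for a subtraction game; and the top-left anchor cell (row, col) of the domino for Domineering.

[XXO/.XO/.O.] X move#1: (1,0):-1/XXO/XXO/.O., (2,0):+1/XXO/.XO/XO.*, (2,2):-1/XXO/.XO/.OX
[XXO/.XO/XO.] end (terminal -1, O#2); searched XXO/.XO/.O. to 10

X's best at [XXO/.XO/.O.]: (2,0)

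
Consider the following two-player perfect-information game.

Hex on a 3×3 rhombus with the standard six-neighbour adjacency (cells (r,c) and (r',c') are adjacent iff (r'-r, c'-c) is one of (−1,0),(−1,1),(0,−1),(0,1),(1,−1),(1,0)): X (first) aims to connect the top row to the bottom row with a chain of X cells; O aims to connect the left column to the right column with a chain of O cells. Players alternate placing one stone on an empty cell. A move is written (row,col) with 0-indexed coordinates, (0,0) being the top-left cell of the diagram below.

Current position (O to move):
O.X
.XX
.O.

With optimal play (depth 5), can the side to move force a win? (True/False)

O winning at [O.X/.XX/.O.]: False

ply 1, O at O.X/.XX/.O. | (0,1)=-1→OOX/.XX/.O.*; (1,0)=-1→O.X/OXX/.O.; (2,0)=-1→O.X/.XX/OO.; (2,2)=-1→O.X/.XX/.OO
ply 2, X at OOX/.XX/.O. | (1,0)=+1→OOX/XXX/.O.*; (2,0)=+1→OOX/.XX/XO.; (2,2)=+1→OOX/.XX/.OX
ply 3, O at OOX/XXX/.O. | (2,0)=-1→OOX/XXX/OO.*; (2,2)=-1→OOX/XXX/.OO
ply 4, X at OOX/XXX/OO. | (2,2)=+1→OOX/XXX/OOX*
ply 5: OOX/XXX/OOX is terminal -1 (O); from O.X/.XX/.O. depth 5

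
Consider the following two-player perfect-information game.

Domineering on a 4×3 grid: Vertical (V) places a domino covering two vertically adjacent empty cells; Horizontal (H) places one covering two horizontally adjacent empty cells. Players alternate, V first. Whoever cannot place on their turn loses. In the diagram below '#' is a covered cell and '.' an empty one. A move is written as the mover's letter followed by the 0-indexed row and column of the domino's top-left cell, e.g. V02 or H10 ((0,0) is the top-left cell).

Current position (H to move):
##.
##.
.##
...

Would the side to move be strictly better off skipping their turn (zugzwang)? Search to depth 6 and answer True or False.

zugzwang(##./##./.##/..., H) = False

p1 H@[##./##./.##/...]: H30[##./##./.##/##.]-1* H31[##./##./.##/.##]-1
p2 V@[##./##./.##/##.]: V02[###/###/.##/##.]+1*
p3 H@[###/###/.##/##.] terminal -1; root [##./##./.##/...] d6
suppose H passes — search the same position with V to move:
pass> p1 V@[##./##./.##/...]: V02[###/###/.##/...]-1 V20[##./##./###/#..]+1*
pass> p2 H@[##./##./###/#..]: H31[##./##./###/###]-1*
pass> p3 V@[##./##./###/###]: V02[###/###/###/###]+1*
pass> p4 H@[###/###/###/###] terminal -1; root [##./##./.##/...] d6
for H: play -1, pass -1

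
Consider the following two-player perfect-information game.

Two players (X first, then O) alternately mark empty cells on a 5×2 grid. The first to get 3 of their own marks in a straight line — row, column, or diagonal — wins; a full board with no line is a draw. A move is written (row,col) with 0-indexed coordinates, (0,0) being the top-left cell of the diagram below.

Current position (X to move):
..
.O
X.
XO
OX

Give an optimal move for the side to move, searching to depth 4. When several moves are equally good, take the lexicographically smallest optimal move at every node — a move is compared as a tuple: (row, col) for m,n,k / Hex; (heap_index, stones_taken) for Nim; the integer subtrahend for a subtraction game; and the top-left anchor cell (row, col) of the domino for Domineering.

[../.O/X./XO/OX] X move#1: (0,0):-1/X./.O/X./XO/OX, (0,1):-1/.X/.O/X./XO/OX, (1,0):+1/../XO/X./XO/OX*, (2,1):+0/../.O/XX/XO/OX
[../XO/X./XO/OX] end (terminal -1, O#2); searched ../.O/X./XO/OX to 4

X's best at [../.O/X./XO/OX]: (1,0)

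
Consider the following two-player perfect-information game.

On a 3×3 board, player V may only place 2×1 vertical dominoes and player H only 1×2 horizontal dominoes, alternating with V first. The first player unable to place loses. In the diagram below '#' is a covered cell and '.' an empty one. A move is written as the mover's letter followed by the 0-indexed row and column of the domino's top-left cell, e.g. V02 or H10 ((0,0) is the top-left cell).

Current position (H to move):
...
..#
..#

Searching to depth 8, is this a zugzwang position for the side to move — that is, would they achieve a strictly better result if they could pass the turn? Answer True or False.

zugzwang(.../..#/..#, H) = False

[.../..#/..#] H move#1: H00:-1/##./..#/..#, H01:-1/.##/..#/..#, H10:+1/.../###/..#*, H20:-1/.../..#/###
[.../###/..#] end (terminal -1, V#2); searched .../..#/..# to 8
pass branch (V moves first from the same position):
  | [.../..#/..#] V move#1: V00:+1/#../#.#/..#*, V01:+1/.#./.##/..#, V10:+1/.../#.#/#.#, V11:+1/.../.##/.##
  | [#../#.#/..#] H move#2: H01:-1/###/#.#/..#*, H20:-1/#../#.#/###
  | [###/#.#/..#] V move#3: V11:+1/###/###/.##*
  | [###/###/.##] end (terminal -1, H#4); searched .../..#/..# to 8
H moving scores +1; H passing scores -1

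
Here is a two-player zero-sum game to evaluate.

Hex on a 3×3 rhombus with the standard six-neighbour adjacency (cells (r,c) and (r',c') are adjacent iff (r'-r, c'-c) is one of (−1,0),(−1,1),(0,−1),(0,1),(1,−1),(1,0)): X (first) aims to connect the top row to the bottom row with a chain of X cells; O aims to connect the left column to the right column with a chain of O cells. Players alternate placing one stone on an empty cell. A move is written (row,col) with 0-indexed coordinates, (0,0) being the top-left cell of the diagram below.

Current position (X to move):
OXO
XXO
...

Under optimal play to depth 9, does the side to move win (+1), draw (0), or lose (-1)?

ply 1, X at OXO/XXO/... | (2,0)=+1→OXO/XXO/X..*; (2,1)=+1→OXO/XXO/.X.; (2,2)=+1→OXO/XXO/..X
ply 2: OXO/XXO/X.. is terminal -1 (O); from OXO/XXO/... depth 9

value(OXO/XXO/..., X) = +1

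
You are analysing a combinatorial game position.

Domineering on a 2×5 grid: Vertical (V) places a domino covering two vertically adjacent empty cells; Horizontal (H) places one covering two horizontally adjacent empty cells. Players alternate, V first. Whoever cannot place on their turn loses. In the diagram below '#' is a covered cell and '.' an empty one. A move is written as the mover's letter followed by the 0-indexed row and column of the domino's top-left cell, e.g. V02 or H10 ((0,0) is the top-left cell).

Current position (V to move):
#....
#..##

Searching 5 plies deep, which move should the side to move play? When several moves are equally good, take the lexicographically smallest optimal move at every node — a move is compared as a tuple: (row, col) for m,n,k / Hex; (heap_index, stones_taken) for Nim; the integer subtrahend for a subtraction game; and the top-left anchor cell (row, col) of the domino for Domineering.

[#..../#..##] V move#1: V01:-1/##.../##.##, V02:+1/#.#../#.###*
[#.#../#.###] H move#2: H03:-1/#.###/#.###*
[#.###/#.###] V move#3: V01:+1/#####/#####*
[#####/#####] end (terminal -1, H#4); searched #..../#..## to 5

V's best at [#..../#..##]: V02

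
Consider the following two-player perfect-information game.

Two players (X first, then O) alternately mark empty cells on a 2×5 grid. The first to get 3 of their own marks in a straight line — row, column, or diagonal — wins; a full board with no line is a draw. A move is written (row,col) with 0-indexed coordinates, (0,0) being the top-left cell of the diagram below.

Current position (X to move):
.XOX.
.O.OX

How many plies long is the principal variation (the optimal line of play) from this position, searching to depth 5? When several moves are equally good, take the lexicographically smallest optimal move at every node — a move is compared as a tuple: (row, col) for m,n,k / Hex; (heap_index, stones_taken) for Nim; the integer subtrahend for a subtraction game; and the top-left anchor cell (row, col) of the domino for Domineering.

p1 X@[.XOX./.O.OX]: (0,0)[XXOX./.O.OX]-1 (0,4)[.XOXX/.O.OX]-1 (1,0)[.XOX./XO.OX]-1 (1,2)[.XOX./.OXOX]+0*
p2 O@[.XOX./.OXOX]: (0,0)[OXOX./.OXOX]+0* (0,4)[.XOXO/.OXOX]+0 (1,0)[.XOX./OOXOX]+0
p3 X@[OXOX./.OXOX]: (0,4)[OXOXX/.OXOX]+0* (1,0)[OXOX./XOXOX]+0
p4 O@[OXOXX/.OXOX]: (1,0)[OXOXX/OOXOX]+0*
p5 X@[OXOXX/OOXOX] terminal +0; root [.XOX./.O.OX] d5

PV length from [.XOX./.O.OX]: 4 plies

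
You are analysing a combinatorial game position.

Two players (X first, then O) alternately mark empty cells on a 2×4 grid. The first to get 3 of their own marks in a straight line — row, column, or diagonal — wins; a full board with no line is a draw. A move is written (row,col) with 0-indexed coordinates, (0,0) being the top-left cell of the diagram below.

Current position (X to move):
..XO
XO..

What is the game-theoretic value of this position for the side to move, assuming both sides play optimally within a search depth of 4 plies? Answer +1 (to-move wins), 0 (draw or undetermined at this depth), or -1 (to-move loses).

value(..XO/XO.., X) = 0

p1 X@[..XO/XO..]: (0,0)[X.XO/XO..]+0* (0,1)[.XXO/XO..]+0 (1,2)[..XO/XOX.]+0 (1,3)[..XO/XO.X]+0
p2 O@[X.XO/XO..]: (0,1)[XOXO/XO..]+0* (1,2)[X.XO/XOO.]-1 (1,3)[X.XO/XO.O]-1
p3 X@[XOXO/XO..]: (1,2)[XOXO/XOX.]+0* (1,3)[XOXO/XO.X]+0
p4 O@[XOXO/XOX.]: (1,3)[XOXO/XOXO]+0*
p5 X@[XOXO/XOXO] terminal +0; root [..XO/XO..] d4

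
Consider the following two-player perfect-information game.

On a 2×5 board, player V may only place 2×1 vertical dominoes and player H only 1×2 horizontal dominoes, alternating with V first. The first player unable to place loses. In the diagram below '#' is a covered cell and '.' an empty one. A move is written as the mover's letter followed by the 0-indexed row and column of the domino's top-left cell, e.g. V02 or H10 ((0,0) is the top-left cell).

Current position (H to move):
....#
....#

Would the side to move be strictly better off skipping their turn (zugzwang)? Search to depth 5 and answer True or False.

zugzwang(....#/....#, H) = False

p1 H@[....#/....#]: H00[##..#/....#]-1 H01[.##.#/....#]+1* H02[..###/....#]-1 H10[....#/##..#]-1 H11[....#/.##.#]+1 H12[....#/..###]-1
p2 V@[.##.#/....#]: V00[###.#/#...#]-1* V03[.####/...##]-1
p3 H@[###.#/#...#]: H11[###.#/###.#]-1 H12[###.#/#.###]+1*
p4 V@[###.#/#.###] terminal -1; root [....#/....#] d5
suppose H passes — search the same position with V to move:
pass> p1 V@[....#/....#]: V00[#...#/#...#]-1* V01[.#..#/.#..#]-1 V02[..#.#/..#.#]-1 V03[...##/...##]-1
pass> p2 H@[#...#/#...#]: H01[###.#/#...#]+1* H02[#.###/#...#]+1 H11[#...#/###.#]+1 H12[#...#/#.###]+1
pass> p3 V@[###.#/#...#]: V03[#####/#..##]-1*
pass> p4 H@[#####/#..##]: H11[#####/#####]+1*
pass> p5 V@[#####/#####] terminal -1; root [....#/....#] d5
for H: play +1, pass +1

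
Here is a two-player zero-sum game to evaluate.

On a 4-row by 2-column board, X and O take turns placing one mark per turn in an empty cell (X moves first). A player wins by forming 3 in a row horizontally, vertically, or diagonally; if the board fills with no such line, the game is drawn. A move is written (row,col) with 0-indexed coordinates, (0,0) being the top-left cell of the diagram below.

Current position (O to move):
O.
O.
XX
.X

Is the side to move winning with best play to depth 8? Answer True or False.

ply 1, O at O./O./XX/.X | (0,1)=-1→OO/O./XX/.X; (1,1)=+0→O./OO/XX/.X*; (3,0)=-1→O./O./XX/OX
ply 2, X at O./OO/XX/.X | (0,1)=+0→OX/OO/XX/.X*; (3,0)=+0→O./OO/XX/XX
ply 3, O at OX/OO/XX/.X | (3,0)=+0→OX/OO/XX/OX*
ply 4: OX/OO/XX/OX is terminal +0 (X); from O./O./XX/.X depth 8

O winning at [O./O./XX/.X]: False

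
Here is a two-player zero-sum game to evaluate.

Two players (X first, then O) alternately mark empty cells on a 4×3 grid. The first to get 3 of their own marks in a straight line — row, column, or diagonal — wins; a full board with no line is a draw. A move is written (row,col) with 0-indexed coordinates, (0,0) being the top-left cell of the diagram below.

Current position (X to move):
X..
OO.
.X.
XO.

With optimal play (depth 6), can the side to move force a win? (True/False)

X winning at [X../OO./.X./XO.]: True

ply 1, X at X../OO./.X./XO. | (0,1)=-1→XX./OO./.X./XO.; (0,2)=-1→X.X/OO./.X./XO.; (1,2)=+1→X../OOX/.X./XO.*; (2,0)=-1→X../OO./XX./XO.; (2,2)=-1→X../OO./.XX/XO.; (3,2)=-1→X../OO./.X./XOX
ply 2: X../OOX/.X./XO. is terminal -1 (O); from X../OO./.X./XO. depth 6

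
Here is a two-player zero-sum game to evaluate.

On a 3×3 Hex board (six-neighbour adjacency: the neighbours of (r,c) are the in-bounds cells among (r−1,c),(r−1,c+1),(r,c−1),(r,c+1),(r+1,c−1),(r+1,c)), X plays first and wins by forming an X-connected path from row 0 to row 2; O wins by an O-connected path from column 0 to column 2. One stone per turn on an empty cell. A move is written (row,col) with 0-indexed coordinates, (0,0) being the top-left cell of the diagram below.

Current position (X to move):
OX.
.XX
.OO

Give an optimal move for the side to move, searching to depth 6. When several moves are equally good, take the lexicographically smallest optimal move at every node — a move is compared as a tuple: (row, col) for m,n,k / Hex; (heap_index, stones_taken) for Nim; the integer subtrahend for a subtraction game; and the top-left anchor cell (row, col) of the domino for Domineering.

X's best at [OX./.XX/.OO]: (2,0)

p1 X@[OX./.XX/.OO]: (0,2)[OXX/.XX/.OO]-1 (1,0)[OX./XXX/.OO]-1 (2,0)[OX./.XX/XOO]+1*
p2 O@[OX./.XX/XOO] terminal -1; root [OX./.XX/.OO] d6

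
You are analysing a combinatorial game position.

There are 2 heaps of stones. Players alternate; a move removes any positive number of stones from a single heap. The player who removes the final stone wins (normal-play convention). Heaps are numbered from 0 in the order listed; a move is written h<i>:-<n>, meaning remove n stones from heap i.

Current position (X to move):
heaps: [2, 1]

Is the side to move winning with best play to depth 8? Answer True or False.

[(2,1)] X move#1: h0:-1:+1/(1,1)*, h0:-2:-1/(0,1), h1:-1:-1/(2,0)
[(1,1)] O move#2: h0:-1:-1/(0,1)*, h1:-1:-1/(1,0)
[(0,1)] X move#3: h1:-1:+1/(0,0)*
[(0,0)] end (terminal -1, O#4); searched (2,1) to 8

X winning at [(2,1)]: True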